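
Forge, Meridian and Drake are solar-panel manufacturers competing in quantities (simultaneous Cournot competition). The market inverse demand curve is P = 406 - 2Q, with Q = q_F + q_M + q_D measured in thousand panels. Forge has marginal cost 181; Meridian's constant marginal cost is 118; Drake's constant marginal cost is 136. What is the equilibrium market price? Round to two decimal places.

210.25

Forge's profit: π_F = (406 - 2Q)q_F - (181q_F). Setting ∂π_F/∂q_F = 0: 225 - 4q_F - 2(q_M + q_D) = 0.
Meridian's profit: π_M = (406 - 2Q)q_M - (118q_M). Setting ∂π_M/∂q_M = 0: 288 - 4q_M - 2(q_F + q_D) = 0.
Drake's first-order condition: 270 - 4q_D - 2(q_F + q_M) = 0.
Adding the 3 first-order conditions: 783 − 8Q = 0, so Q = 783/8.
Back-substituting: q_F = (225 − 783/4)/2 = 117/8, q_M = (288 − 783/4)/2 = 369/8, q_D = (270 − 783/4)/2 = 297/8.
Total output Q = 783/8, so price P = 406 - 2·(783/8) = 841/4.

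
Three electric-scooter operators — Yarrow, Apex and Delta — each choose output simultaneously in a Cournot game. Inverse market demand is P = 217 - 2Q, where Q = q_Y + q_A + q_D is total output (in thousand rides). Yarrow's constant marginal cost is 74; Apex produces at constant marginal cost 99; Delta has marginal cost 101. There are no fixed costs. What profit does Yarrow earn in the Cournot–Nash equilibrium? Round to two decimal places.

1188.28

Yarrow's profit: π_Y = (217 - 2Q)q_Y - (74q_Y). Setting ∂π_Y/∂q_Y = 0: 143 - 4q_Y - 2(q_A + q_D) = 0.
Apex's first-order condition: 118 - 4q_A - 2(q_Y + q_D) = 0.
Delta's first-order condition: 116 - 4q_D - 2(q_Y + q_A) = 0.
Adding the 3 first-order conditions: 377 − 8Q = 0, so Q = 377/8.
Back-substituting: q_Y = (143 − 377/4)/2 = 195/8, q_A = (118 − 377/4)/2 = 95/8, q_D = (116 − 377/4)/2 = 87/8.
Price P = 217 - 2·(377/8) = 491/4.
Yarrow's profit: (491/4 - 74)·(195/8) = 1188.2813.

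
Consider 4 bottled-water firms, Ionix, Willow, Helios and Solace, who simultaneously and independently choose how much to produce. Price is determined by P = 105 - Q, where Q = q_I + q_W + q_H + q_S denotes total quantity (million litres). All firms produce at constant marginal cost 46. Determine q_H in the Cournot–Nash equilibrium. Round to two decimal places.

Each firm earns π_i = (105 - Q)q_i - 46q_i.
First-order condition (treating rivals' output as given): 59 - 2q_i - Σ_{j≠i} q_j = 0.
By symmetry each firm produces the same amount; substituting Σ_{j≠i} q_j = 3q_i yields q_i = 59/5.

11.80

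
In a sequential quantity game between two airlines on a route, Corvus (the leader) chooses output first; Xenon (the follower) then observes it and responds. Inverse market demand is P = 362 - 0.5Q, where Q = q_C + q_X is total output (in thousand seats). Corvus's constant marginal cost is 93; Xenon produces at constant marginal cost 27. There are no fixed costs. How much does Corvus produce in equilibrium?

203

The follower Xenon best-responds to any q_C: π_X = (362 - 0.5Q)q_X - 27q_X.
Follower FOC: 335 - (1/2)q_C - q_X = 0, so q_X(q_C) = (335 - (1/2)q_C).
The leader anticipates this reaction. Substituting into P = 362 - 0.5Q gives P = 389/2 - (1/4)q_C, so π_C = (389/2 - (1/4)q_C)q_C - 93q_C.
The leader's first-order condition 203/2 - (1/2)q_C = 0 yields q_C = 203.
Then q_X = (335 - (1/2)·203) = 467/2.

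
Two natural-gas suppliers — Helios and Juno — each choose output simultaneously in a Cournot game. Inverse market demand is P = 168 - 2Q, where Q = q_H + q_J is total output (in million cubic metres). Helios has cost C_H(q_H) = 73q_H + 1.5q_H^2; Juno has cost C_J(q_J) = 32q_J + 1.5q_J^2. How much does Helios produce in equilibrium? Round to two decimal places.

Helios's profit: π_H = (168 - 2Q)q_H - (73q_H + (3/2)q_H²). Setting ∂π_H/∂q_H = 0: 95 - 7q_H - 2(q_J) = 0.
Juno's profit: π_J = (168 - 2Q)q_J - (32q_J + (3/2)q_J²). Setting ∂π_J/∂q_J = 0: 136 - 7q_J - 2(q_H) = 0.
Best responses: q_H = (95 - 2q_J)/7, q_J = (136 - 2q_H)/7.
Solving the pair: q_H = 131/15, q_J = 254/15.

8.73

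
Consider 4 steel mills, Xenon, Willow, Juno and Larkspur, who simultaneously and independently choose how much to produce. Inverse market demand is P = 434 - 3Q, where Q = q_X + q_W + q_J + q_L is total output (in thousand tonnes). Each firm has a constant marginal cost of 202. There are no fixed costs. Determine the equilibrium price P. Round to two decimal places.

Each firm earns π_i = (434 - 3Q)q_i - 202q_i.
Setting ∂π_i/∂q_i = 0 with rivals' quantities fixed: 232 - 6q_i - 3·Σ_{j≠i} q_j = 0.
With identical firms every q_j equals q_i, so Σ_{j≠i} q_j = 3q_i and 232 = 15q_i, giving q_i = 232/15.
Total output Q = 928/15, so price P = 434 - 3·(928/15) = 1242/5.

248.40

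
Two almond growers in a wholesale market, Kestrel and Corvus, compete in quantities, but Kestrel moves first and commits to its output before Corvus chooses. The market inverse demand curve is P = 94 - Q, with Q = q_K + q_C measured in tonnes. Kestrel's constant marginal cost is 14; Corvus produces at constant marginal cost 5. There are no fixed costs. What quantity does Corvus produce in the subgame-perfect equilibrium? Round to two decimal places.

Solve by backward induction. Given q_K, the follower Corvus maximises π_C = (94 - q_K - q_C)q_C - 5q_C.
Follower FOC: 89 - q_K - 2q_C = 0, so q_C(q_K) = (89 - q_K)/2.
Kestrel substitutes q_C(q_K) into its own profit: π_K = q_K(94 - q_K - (89 - q_K)/2) - 14q_K = (99/2 - (1/2)q_K)q_K - 14q_K.
The leader's first-order condition 71/2 - q_K = 0 yields q_K = 71/2.
Then q_C = (89 - 71/2)/2 = 107/4.

26.75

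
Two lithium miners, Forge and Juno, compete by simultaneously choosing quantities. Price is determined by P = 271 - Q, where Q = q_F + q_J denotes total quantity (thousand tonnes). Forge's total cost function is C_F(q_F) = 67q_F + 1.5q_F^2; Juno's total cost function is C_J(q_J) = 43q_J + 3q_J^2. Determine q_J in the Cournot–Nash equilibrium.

24

Forge's profit: π_F = (271 - Q)q_F - (67q_F + (3/2)q_F²). Setting ∂π_F/∂q_F = 0: 204 - 5q_F - (q_J) = 0.
Juno's profit: π_J = (271 - Q)q_J - (43q_J + 3q_J²). Setting ∂π_J/∂q_J = 0: 228 - 8q_J - (q_F) = 0.
Best responses: q_F = (204 - q_J)/5, q_J = (228 - q_F)/8.
Substituting one into the other gives q_F = 36 and q_J = 24.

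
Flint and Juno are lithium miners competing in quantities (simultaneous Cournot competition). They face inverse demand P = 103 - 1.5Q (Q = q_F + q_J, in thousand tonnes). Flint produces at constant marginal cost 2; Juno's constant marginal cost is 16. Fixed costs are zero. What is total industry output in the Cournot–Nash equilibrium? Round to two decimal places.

41.78

Flint's profit: π_F = (103 - 1.5Q)q_F - (2q_F). Setting ∂π_F/∂q_F = 0: 101 - 3q_F - (3/2)(q_J) = 0.
Juno's profit: π_J = (103 - 1.5Q)q_J - (16q_J). Setting ∂π_J/∂q_J = 0: 87 - 3q_J - (3/2)(q_F) = 0.
Best responses: q_F = (101 - (3/2)q_J)/3, q_J = (87 - (3/2)q_F)/3.
Solving the pair: q_F = 230/9, q_J = 146/9.
Total output Q = 230/9 + 146/9 = 376/9.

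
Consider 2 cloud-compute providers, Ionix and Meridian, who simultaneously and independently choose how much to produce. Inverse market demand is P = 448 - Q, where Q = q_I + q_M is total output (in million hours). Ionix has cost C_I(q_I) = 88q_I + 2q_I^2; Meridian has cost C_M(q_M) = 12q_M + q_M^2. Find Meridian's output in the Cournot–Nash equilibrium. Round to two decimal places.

Ionix's profit: π_I = (448 - Q)q_I - (88q_I + 2q_I²). Setting ∂π_I/∂q_I = 0: 360 - 6q_I - (q_M) = 0.
Meridian's first-order condition: 436 - 4q_M - (q_I) = 0.
Best responses: q_I = (360 - q_M)/6, q_M = (436 - q_I)/4.
Solving the pair: q_I = 1004/23, q_M = 98.0870.

98.09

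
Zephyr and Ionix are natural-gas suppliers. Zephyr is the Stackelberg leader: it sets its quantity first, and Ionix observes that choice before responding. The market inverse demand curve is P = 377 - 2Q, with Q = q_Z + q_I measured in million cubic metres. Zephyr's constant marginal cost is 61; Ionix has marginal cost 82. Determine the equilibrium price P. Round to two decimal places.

145.25

Solve by backward induction. Given q_Z, the follower Ionix maximises π_I = (377 - 2q_Z - 2q_I)q_I - 82q_I.
Follower FOC: 295 - 2q_Z - 4q_I = 0, so q_I(q_Z) = (295 - 2q_Z)/4.
The leader anticipates this reaction. Substituting into P = 377 - 2Q gives P = 459/2 - q_Z, so π_Z = (459/2 - q_Z)q_Z - 61q_Z.
Maximising: ∂π_Z/∂q_Z = 337/2 - 2q_Z = 0, giving q_Z = 337/4.
Then q_I = (295 - 2·(337/4))/4 = 253/8.
Total output Q = 927/8, so price P = 377 - 2·(927/8) = 581/4.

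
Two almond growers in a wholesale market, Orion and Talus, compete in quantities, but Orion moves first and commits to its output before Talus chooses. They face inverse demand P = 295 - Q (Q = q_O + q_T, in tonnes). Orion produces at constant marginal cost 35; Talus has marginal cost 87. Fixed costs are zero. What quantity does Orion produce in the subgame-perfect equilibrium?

156

The follower Talus best-responds to any q_O: π_T = (295 - Q)q_T - 87q_T.
∂π_T/∂q_T = 208 - q_O - 2q_T = 0 gives the reaction function q_T = (208 - q_O)/2.
Orion substitutes q_T(q_O) into its own profit: π_O = q_O(295 - q_O - (208 - q_O)/2) - 35q_O = (191 - (1/2)q_O)q_O - 35q_O.
Maximising: ∂π_O/∂q_O = 156 - q_O = 0, giving q_O = 156.
Then q_T = (208 - 156)/2 = 26.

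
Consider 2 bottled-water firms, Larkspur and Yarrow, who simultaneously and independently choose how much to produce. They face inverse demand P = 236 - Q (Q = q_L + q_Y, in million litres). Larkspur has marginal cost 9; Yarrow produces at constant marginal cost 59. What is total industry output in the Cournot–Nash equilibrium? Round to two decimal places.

Larkspur's profit: π_L = (236 - Q)q_L - (9q_L). Setting ∂π_L/∂q_L = 0: 227 - 2q_L - (q_Y) = 0.
Yarrow's profit: π_Y = (236 - Q)q_Y - (59q_Y). Setting ∂π_Y/∂q_Y = 0: 177 - 2q_Y - (q_L) = 0.
Rearranging gives the reaction functions q_L = (227 - q_Y)/2 and q_Y = (177 - q_L)/2.
Solving the pair: q_L = 277/3, q_Y = 127/3.
Total output Q = 277/3 + 127/3 = 404/3.

134.67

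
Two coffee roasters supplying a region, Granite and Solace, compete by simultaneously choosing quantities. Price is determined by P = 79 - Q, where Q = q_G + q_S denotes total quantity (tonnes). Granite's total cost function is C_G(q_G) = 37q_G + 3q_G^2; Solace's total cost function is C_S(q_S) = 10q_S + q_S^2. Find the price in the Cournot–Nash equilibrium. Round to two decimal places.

Granite's profit: π_G = (79 - Q)q_G - (37q_G + 3q_G²). Setting ∂π_G/∂q_G = 0: 42 - 8q_G - (q_S) = 0.
Solace's first-order condition: 69 - 4q_S - (q_G) = 0.
Best responses: q_G = (42 - q_S)/8, q_S = (69 - q_G)/4.
Substituting one into the other gives q_G = 99/31 and q_S = 510/31.
Total output Q = 609/31, so price P = 79 - 609/31 = 1840/31.

59.35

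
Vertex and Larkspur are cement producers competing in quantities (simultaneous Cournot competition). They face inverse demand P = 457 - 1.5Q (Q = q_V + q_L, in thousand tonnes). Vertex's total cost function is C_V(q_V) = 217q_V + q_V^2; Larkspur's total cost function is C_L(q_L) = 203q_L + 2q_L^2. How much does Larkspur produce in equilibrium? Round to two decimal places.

27.79

Vertex's profit: π_V = (457 - 1.5Q)q_V - (217q_V + q_V²). Setting ∂π_V/∂q_V = 0: 240 - 5q_V - (3/2)(q_L) = 0.
Larkspur's profit: π_L = (457 - 1.5Q)q_L - (203q_L + 2q_L²). Setting ∂π_L/∂q_L = 0: 254 - 7q_L - (3/2)(q_V) = 0.
Rearranging gives the reaction functions q_V = (240 - (3/2)q_L)/5 and q_L = (254 - (3/2)q_V)/7.
Solving the pair: q_V = 39.6641, q_L = 27.7863.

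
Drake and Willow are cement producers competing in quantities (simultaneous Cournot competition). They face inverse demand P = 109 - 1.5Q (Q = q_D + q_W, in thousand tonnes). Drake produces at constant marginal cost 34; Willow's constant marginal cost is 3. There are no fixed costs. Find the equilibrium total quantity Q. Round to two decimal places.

40.22

Drake's profit: π_D = (109 - 1.5Q)q_D - (34q_D). Setting ∂π_D/∂q_D = 0: 75 - 3q_D - (3/2)(q_W) = 0.
Willow's first-order condition: 106 - 3q_W - (3/2)(q_D) = 0.
So q_D = (75 - (3/2)q_W)/3 and q_W = (106 - (3/2)q_D)/3.
Solving the pair: q_D = 88/9, q_W = 274/9.
Total output Q = 88/9 + 274/9 = 362/9.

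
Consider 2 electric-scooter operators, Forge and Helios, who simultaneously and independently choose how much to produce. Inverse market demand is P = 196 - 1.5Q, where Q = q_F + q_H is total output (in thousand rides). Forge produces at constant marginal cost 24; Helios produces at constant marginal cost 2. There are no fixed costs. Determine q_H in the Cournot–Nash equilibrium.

48

Forge's profit: π_F = (196 - 1.5Q)q_F - (24q_F). Setting ∂π_F/∂q_F = 0: 172 - 3q_F - (3/2)(q_H) = 0.
Helios's first-order condition: 194 - 3q_H - (3/2)(q_F) = 0.
So q_F = (172 - (3/2)q_H)/3 and q_H = (194 - (3/2)q_F)/3.
Substituting one into the other gives q_F = 100/3 and q_H = 48.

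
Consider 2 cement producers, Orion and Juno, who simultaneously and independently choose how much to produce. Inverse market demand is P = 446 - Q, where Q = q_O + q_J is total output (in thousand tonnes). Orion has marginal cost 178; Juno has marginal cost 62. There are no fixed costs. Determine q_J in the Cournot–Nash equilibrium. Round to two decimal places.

166.67

Orion's profit: π_O = (446 - Q)q_O - (178q_O). Setting ∂π_O/∂q_O = 0: 268 - 2q_O - (q_J) = 0.
Juno's profit: π_J = (446 - Q)q_J - (62q_J). Setting ∂π_J/∂q_J = 0: 384 - 2q_J - (q_O) = 0.
So q_O = (268 - q_J)/2 and q_J = (384 - q_O)/2.
Substituting one into the other gives q_O = 152/3 and q_J = 500/3.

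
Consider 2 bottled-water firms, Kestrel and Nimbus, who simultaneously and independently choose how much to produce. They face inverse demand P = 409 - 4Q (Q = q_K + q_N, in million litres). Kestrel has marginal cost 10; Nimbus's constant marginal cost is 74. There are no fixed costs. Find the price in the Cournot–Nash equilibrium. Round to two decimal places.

164.33

Kestrel's profit: π_K = (409 - 4Q)q_K - (10q_K). Setting ∂π_K/∂q_K = 0: 399 - 8q_K - 4(q_N) = 0.
Nimbus's profit: π_N = (409 - 4Q)q_N - (74q_N). Setting ∂π_N/∂q_N = 0: 335 - 8q_N - 4(q_K) = 0.
So q_K = (399 - 4q_N)/8 and q_N = (335 - 4q_K)/8.
Solving the pair: q_K = 463/12, q_N = 271/12.
Total output Q = 367/6, so price P = 409 - 4·(367/6) = 493/3.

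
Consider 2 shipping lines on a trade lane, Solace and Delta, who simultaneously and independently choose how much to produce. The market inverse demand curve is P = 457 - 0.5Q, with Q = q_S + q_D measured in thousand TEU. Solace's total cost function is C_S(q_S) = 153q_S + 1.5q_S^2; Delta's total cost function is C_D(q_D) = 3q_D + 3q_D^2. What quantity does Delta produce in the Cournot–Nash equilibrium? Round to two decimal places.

59.96

Solace's profit: π_S = (457 - 0.5Q)q_S - (153q_S + (3/2)q_S²). Setting ∂π_S/∂q_S = 0: 304 - 4q_S - (1/2)(q_D) = 0.
Delta's first-order condition: 454 - 7q_D - (1/2)(q_S) = 0.
Rearranging gives the reaction functions q_S = (304 - (1/2)q_D)/4 and q_D = (454 - (1/2)q_S)/7.
Solving the pair: q_S = 68.5045, q_D = 59.9640.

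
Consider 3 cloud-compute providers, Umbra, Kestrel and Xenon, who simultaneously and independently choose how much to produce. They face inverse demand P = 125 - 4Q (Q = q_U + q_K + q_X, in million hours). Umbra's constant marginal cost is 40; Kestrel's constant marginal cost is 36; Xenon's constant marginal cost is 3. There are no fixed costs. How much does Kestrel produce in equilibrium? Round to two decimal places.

3.75

Umbra's profit: π_U = (125 - 4Q)q_U - (40q_U). Setting ∂π_U/∂q_U = 0: 85 - 8q_U - 4(q_K + q_X) = 0.
Kestrel's profit: π_K = (125 - 4Q)q_K - (36q_K). Setting ∂π_K/∂q_K = 0: 89 - 8q_K - 4(q_U + q_X) = 0.
Xenon's profit: π_X = (125 - 4Q)q_X - (3q_X). Setting ∂π_X/∂q_X = 0: 122 - 8q_X - 4(q_U + q_K) = 0.
Adding the 3 conditions: 296 − 8Q − 8Q = 0, i.e. Q = 37/2.
Back-substituting: q_U = (85 − 74)/4 = 11/4, q_K = (89 − 74)/4 = 15/4, q_X = (122 − 74)/4 = 12.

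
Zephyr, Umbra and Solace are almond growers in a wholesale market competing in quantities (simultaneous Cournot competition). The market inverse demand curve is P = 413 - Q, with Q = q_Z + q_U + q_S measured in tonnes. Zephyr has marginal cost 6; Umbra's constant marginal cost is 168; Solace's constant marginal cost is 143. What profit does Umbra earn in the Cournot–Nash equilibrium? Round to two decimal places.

210.25

Zephyr's profit: π_Z = (413 - Q)q_Z - (6q_Z). Setting ∂π_Z/∂q_Z = 0: 407 - 2q_Z - (q_U + q_S) = 0.
Umbra's profit: π_U = (413 - Q)q_U - (168q_U). Setting ∂π_U/∂q_U = 0: 245 - 2q_U - (q_Z + q_S) = 0.
Solace's first-order condition: 270 - 2q_S - (q_Z + q_U) = 0.
Adding the 3 conditions: 922 − 2Q − 2Q = 0, i.e. Q = 461/2.
Back-substituting: q_Z = (407 − 461/2) = 353/2, q_U = (245 − 461/2) = 29/2, q_S = (270 − 461/2) = 79/2.
Price P = 413 - 461/2 = 365/2.
Umbra's profit: (365/2 - 168)·(29/2) = 841/4.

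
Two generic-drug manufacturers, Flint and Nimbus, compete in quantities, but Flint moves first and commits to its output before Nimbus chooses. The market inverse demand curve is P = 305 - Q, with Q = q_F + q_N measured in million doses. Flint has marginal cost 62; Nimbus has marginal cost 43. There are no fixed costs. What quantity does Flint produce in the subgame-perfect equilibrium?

The follower Nimbus best-responds to any q_F: π_N = (305 - Q)q_N - 43q_N.
Follower FOC: 262 - q_F - 2q_N = 0, so q_N(q_F) = (262 - q_F)/2.
Flint substitutes q_N(q_F) into its own profit: π_F = q_F(305 - q_F - (262 - q_F)/2) - 62q_F = (174 - (1/2)q_F)q_F - 62q_F.
Leader FOC: 112 - q_F = 0, so q_F = 112.
Then q_N = (262 - 112)/2 = 75.

112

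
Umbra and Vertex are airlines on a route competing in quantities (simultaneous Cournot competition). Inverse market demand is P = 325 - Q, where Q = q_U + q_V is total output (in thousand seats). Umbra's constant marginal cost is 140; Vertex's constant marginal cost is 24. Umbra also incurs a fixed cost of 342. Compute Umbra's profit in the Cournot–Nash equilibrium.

Umbra's profit: π_U = (325 - Q)q_U - (140q_U). Setting ∂π_U/∂q_U = 0: 185 - 2q_U - (q_V) = 0.
Vertex's first-order condition: 301 - 2q_V - (q_U) = 0.
So q_U = (185 - q_V)/2 and q_V = (301 - q_U)/2.
Solving the pair: q_U = 23, q_V = 139.
Price P = 325 - 162 = 163.
Umbra's profit: (163 - 140)·23 - 342 = 187.

187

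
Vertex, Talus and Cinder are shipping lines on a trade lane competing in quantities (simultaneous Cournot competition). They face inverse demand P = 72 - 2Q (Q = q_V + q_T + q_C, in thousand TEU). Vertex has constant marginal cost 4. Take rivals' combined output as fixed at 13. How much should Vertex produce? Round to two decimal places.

10.50

With rivals' combined output fixed at 13, Vertex's profit is π_V = (72 - 2·13 - 2q_V)q_V - (4q_V) = (46 - 2q_V)q_V - (4q_V).
∂π_V/∂q_V = 42 - 4q_V = 0, so q_V = 21/2.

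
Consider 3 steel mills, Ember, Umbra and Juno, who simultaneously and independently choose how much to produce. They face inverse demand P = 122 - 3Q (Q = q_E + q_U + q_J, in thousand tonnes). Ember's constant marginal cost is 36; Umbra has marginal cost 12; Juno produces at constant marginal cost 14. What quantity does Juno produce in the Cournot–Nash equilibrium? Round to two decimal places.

10.67

Ember's profit: π_E = (122 - 3Q)q_E - (36q_E). Setting ∂π_E/∂q_E = 0: 86 - 6q_E - 3(q_U + q_J) = 0.
Umbra's first-order condition: 110 - 6q_U - 3(q_E + q_J) = 0.
Juno's profit: π_J = (122 - 3Q)q_J - (14q_J). Setting ∂π_J/∂q_J = 0: 108 - 6q_J - 3(q_E + q_U) = 0.
Adding the 3 conditions: 304 − 6Q − 6Q = 0, i.e. Q = 76/3.
Back-substituting: q_E = (86 − 76)/3 = 10/3, q_U = (110 − 76)/3 = 34/3, q_J = (108 − 76)/3 = 32/3.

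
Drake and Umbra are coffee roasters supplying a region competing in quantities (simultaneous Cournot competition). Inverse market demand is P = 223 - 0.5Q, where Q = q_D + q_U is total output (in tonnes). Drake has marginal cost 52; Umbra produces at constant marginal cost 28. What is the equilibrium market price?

101

Drake's profit: π_D = (223 - 0.5Q)q_D - (52q_D). Setting ∂π_D/∂q_D = 0: 171 - q_D - (1/2)(q_U) = 0.
Umbra's profit: π_U = (223 - 0.5Q)q_U - (28q_U). Setting ∂π_U/∂q_U = 0: 195 - q_U - (1/2)(q_D) = 0.
Best responses: q_D = (171 - (1/2)q_U), q_U = (195 - (1/2)q_D).
Substituting one into the other gives q_D = 98 and q_U = 146.
Total output Q = 244, so price P = 223 - (1/2)·244 = 101.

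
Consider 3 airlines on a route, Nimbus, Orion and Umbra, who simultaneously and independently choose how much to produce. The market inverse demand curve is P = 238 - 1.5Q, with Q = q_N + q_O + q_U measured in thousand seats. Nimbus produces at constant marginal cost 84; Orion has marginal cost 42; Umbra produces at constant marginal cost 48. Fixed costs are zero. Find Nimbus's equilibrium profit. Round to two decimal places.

Nimbus's profit: π_N = (238 - 1.5Q)q_N - (84q_N). Setting ∂π_N/∂q_N = 0: 154 - 3q_N - (3/2)(q_O + q_U) = 0.
Orion's profit: π_O = (238 - 1.5Q)q_O - (42q_O). Setting ∂π_O/∂q_O = 0: 196 - 3q_O - (3/2)(q_N + q_U) = 0.
Umbra's profit: π_U = (238 - 1.5Q)q_U - (48q_U). Setting ∂π_U/∂q_U = 0: 190 - 3q_U - (3/2)(q_N + q_O) = 0.
Adding the 3 first-order conditions: 540 − 6Q = 0, so Q = 90.
Back-substituting: q_N = (154 − 135)/(3/2) = 38/3, q_O = (196 − 135)/(3/2) = 122/3, q_U = (190 − 135)/(3/2) = 110/3.
Price P = 238 - (3/2)·90 = 103.
Nimbus's profit: (103 - 84)·(38/3) = 722/3.

240.67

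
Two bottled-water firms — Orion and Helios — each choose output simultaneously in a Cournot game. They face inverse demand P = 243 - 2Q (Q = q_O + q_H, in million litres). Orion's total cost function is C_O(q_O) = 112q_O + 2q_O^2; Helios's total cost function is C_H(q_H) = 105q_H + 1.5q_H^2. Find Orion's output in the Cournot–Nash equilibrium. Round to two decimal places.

Orion's profit: π_O = (243 - 2Q)q_O - (112q_O + 2q_O²). Setting ∂π_O/∂q_O = 0: 131 - 8q_O - 2(q_H) = 0.
Helios's first-order condition: 138 - 7q_H - 2(q_O) = 0.
Best responses: q_O = (131 - 2q_H)/8, q_H = (138 - 2q_O)/7.
Substituting one into the other gives q_O = 641/52 and q_H = 421/26.

12.33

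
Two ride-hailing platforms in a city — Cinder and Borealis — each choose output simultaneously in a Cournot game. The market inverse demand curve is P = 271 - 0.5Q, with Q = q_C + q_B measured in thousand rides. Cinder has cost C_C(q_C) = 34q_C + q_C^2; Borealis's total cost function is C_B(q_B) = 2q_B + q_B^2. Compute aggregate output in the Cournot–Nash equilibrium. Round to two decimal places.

144.57

Cinder's profit: π_C = (271 - 0.5Q)q_C - (34q_C + q_C²). Setting ∂π_C/∂q_C = 0: 237 - 3q_C - (1/2)(q_B) = 0.
Borealis's first-order condition: 269 - 3q_B - (1/2)(q_C) = 0.
Best responses: q_C = (237 - (1/2)q_B)/3, q_B = (269 - (1/2)q_C)/3.
Substituting one into the other gives q_C = 65.8857 and q_B = 78.6857.
Total output Q = 65.8857 + 78.6857 = 1012/7.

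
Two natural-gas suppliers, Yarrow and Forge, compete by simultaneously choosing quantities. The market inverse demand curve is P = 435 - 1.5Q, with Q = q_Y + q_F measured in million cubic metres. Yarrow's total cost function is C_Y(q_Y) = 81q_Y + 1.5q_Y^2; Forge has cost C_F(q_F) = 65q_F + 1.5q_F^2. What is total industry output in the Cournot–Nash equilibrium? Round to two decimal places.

Yarrow's profit: π_Y = (435 - 1.5Q)q_Y - (81q_Y + (3/2)q_Y²). Setting ∂π_Y/∂q_Y = 0: 354 - 6q_Y - (3/2)(q_F) = 0.
Forge's profit: π_F = (435 - 1.5Q)q_F - (65q_F + (3/2)q_F²). Setting ∂π_F/∂q_F = 0: 370 - 6q_F - (3/2)(q_Y) = 0.
Best responses: q_Y = (354 - (3/2)q_F)/6, q_F = (370 - (3/2)q_Y)/6.
Solving the pair: q_Y = 46.4889, q_F = 50.0444.
Total output Q = 46.4889 + 50.0444 = 1448/15.

96.53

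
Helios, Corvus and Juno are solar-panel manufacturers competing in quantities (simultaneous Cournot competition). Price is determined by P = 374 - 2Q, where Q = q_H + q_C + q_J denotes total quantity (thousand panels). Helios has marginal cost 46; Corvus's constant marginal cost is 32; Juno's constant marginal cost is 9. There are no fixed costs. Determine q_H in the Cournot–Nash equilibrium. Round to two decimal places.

34.63

Helios's profit: π_H = (374 - 2Q)q_H - (46q_H). Setting ∂π_H/∂q_H = 0: 328 - 4q_H - 2(q_C + q_J) = 0.
Corvus's first-order condition: 342 - 4q_C - 2(q_H + q_J) = 0.
Juno's profit: π_J = (374 - 2Q)q_J - (9q_J). Setting ∂π_J/∂q_J = 0: 365 - 4q_J - 2(q_H + q_C) = 0.
Summing all 3 equations gives 1035 − 8Q = 0, hence Q = 1035/8.
Back-substituting: q_H = (328 − 1035/4)/2 = 277/8, q_C = (342 − 1035/4)/2 = 333/8, q_J = (365 − 1035/4)/2 = 425/8.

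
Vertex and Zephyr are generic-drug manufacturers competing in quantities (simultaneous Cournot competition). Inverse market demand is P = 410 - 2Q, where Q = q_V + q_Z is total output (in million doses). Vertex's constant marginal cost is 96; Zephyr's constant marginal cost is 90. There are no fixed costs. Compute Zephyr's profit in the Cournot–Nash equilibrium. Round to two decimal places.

Vertex's profit: π_V = (410 - 2Q)q_V - (96q_V). Setting ∂π_V/∂q_V = 0: 314 - 4q_V - 2(q_Z) = 0.
Zephyr's first-order condition: 320 - 4q_Z - 2(q_V) = 0.
Rearranging gives the reaction functions q_V = (314 - 2q_Z)/4 and q_Z = (320 - 2q_V)/4.
Solving the pair: q_V = 154/3, q_Z = 163/3.
Price P = 410 - 2·(317/3) = 596/3.
Zephyr's profit: (596/3 - 90)·(163/3) = 5904.2222.

5904.22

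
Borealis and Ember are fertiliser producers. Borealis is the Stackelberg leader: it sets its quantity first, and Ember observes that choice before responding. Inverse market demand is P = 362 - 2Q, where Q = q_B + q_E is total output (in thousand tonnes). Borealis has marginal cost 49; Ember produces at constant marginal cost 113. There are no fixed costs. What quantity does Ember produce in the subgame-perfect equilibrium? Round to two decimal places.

15.13

Solve by backward induction. Given q_B, the follower Ember maximises π_E = (362 - 2q_B - 2q_E)q_E - 113q_E.
∂π_E/∂q_E = 249 - 2q_B - 4q_E = 0 gives the reaction function q_E = (249 - 2q_B)/4.
The leader anticipates this reaction. Substituting into P = 362 - 2Q gives P = 475/2 - q_B, so π_B = (475/2 - q_B)q_B - 49q_B.
The leader's first-order condition 377/2 - 2q_B = 0 yields q_B = 377/4.
Then q_E = (249 - 2·(377/4))/4 = 121/8.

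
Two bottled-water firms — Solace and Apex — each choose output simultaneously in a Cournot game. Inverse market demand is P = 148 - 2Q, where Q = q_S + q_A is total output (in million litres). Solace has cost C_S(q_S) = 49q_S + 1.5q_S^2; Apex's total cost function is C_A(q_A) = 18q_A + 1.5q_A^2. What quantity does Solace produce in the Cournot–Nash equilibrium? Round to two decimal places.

Solace's profit: π_S = (148 - 2Q)q_S - (49q_S + (3/2)q_S²). Setting ∂π_S/∂q_S = 0: 99 - 7q_S - 2(q_A) = 0.
Apex's first-order condition: 130 - 7q_A - 2(q_S) = 0.
So q_S = (99 - 2q_A)/7 and q_A = (130 - 2q_S)/7.
Substituting one into the other gives q_S = 433/45 and q_A = 712/45.

9.62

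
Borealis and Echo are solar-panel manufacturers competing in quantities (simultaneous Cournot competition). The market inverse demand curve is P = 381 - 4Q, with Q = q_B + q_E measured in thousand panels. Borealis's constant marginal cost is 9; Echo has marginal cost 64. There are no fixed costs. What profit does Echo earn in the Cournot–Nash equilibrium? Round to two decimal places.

Borealis's profit: π_B = (381 - 4Q)q_B - (9q_B). Setting ∂π_B/∂q_B = 0: 372 - 8q_B - 4(q_E) = 0.
Echo's first-order condition: 317 - 8q_E - 4(q_B) = 0.
So q_B = (372 - 4q_E)/8 and q_E = (317 - 4q_B)/8.
Solving the pair: q_B = 427/12, q_E = 131/6.
Price P = 381 - 4·(689/12) = 454/3.
Echo's profit: (454/3 - 64)·(131/6) = 1906.7778.

1906.78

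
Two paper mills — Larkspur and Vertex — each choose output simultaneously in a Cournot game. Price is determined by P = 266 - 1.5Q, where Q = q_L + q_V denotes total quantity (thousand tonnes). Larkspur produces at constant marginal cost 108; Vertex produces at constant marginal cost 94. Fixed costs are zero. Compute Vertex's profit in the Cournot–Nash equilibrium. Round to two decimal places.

2562.67

Larkspur's profit: π_L = (266 - 1.5Q)q_L - (108q_L). Setting ∂π_L/∂q_L = 0: 158 - 3q_L - (3/2)(q_V) = 0.
Vertex's profit: π_V = (266 - 1.5Q)q_V - (94q_V). Setting ∂π_V/∂q_V = 0: 172 - 3q_V - (3/2)(q_L) = 0.
Best responses: q_L = (158 - (3/2)q_V)/3, q_V = (172 - (3/2)q_L)/3.
Substituting one into the other gives q_L = 32 and q_V = 124/3.
Price P = 266 - (3/2)·(220/3) = 156.
Vertex's profit: (156 - 94)·(124/3) = 2562.6667.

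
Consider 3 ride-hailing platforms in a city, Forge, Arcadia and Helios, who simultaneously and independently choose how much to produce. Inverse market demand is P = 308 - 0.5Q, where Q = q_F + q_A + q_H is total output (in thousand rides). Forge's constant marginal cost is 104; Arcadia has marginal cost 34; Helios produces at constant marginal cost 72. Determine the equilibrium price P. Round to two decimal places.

129.50

Forge's profit: π_F = (308 - 0.5Q)q_F - (104q_F). Setting ∂π_F/∂q_F = 0: 204 - q_F - (1/2)(q_A + q_H) = 0.
Arcadia's profit: π_A = (308 - 0.5Q)q_A - (34q_A). Setting ∂π_A/∂q_A = 0: 274 - q_A - (1/2)(q_F + q_H) = 0.
Helios's profit: π_H = (308 - 0.5Q)q_H - (72q_H). Setting ∂π_H/∂q_H = 0: 236 - q_H - (1/2)(q_F + q_A) = 0.
Summing all 3 equations gives 714 − 2Q = 0, hence Q = 357.
Back-substituting: q_F = (204 − 357/2)/(1/2) = 51, q_A = (274 − 357/2)/(1/2) = 191, q_H = (236 − 357/2)/(1/2) = 115.
Total output Q = 357, so price P = 308 - (1/2)·357 = 259/2.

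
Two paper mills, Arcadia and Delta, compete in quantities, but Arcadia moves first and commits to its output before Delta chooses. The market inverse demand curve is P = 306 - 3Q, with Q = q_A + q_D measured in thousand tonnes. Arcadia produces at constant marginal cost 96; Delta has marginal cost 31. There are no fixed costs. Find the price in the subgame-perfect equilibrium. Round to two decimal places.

132.25

Solve by backward induction. Given q_A, the follower Delta maximises π_D = (306 - 3q_A - 3q_D)q_D - 31q_D.
∂π_D/∂q_D = 275 - 3q_A - 6q_D = 0 gives the reaction function q_D = (275 - 3q_A)/6.
The leader anticipates this reaction. Substituting into P = 306 - 3Q gives P = 337/2 - (3/2)q_A, so π_A = (337/2 - (3/2)q_A)q_A - 96q_A.
Leader FOC: 145/2 - 3q_A = 0, so q_A = 145/6.
Then q_D = (275 - 3·(145/6))/6 = 135/4.
Total output Q = 695/12, so price P = 306 - 3·(695/12) = 529/4.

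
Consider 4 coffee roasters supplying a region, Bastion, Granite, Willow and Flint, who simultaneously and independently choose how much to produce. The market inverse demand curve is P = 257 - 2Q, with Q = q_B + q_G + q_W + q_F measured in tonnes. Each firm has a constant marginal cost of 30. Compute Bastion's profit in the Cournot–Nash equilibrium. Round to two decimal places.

Each firm earns π_i = (257 - 2Q)q_i - 30q_i.
Setting ∂π_i/∂q_i = 0 with rivals' quantities fixed: 227 - 4q_i - 2·Σ_{j≠i} q_j = 0.
With identical firms every q_j equals q_i, so Σ_{j≠i} q_j = 3q_i and 227 = 10q_i, giving q_i = 227/10.
Price P = 257 - 2·(454/5) = 377/5.
Bastion's profit: (377/5 - 30)·(227/10) = 1030.5800.

1030.58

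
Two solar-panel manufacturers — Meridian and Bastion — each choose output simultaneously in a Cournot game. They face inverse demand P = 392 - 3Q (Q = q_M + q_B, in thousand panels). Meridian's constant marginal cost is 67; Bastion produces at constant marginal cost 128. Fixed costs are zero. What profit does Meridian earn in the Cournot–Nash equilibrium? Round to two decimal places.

5518.37

Meridian's profit: π_M = (392 - 3Q)q_M - (67q_M). Setting ∂π_M/∂q_M = 0: 325 - 6q_M - 3(q_B) = 0.
Bastion's profit: π_B = (392 - 3Q)q_B - (128q_B). Setting ∂π_B/∂q_B = 0: 264 - 6q_B - 3(q_M) = 0.
Best responses: q_M = (325 - 3q_B)/6, q_B = (264 - 3q_M)/6.
Substituting one into the other gives q_M = 386/9 and q_B = 203/9.
Price P = 392 - 3·(589/9) = 587/3.
Meridian's profit: (587/3 - 67)·(386/9) = 5518.3704.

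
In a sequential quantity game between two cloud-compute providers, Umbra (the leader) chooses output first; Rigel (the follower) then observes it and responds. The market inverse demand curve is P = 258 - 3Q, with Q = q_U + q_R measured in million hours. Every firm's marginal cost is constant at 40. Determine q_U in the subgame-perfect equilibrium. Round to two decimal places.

36.33

The follower Rigel best-responds to any q_U: π_R = (258 - 3Q)q_R - 40q_R.
Setting the follower's marginal profit to zero, 218 - 3q_U - 6q_R = 0, i.e. q_R = (218 - 3q_U)/6.
The leader anticipates this reaction. Substituting into P = 258 - 3Q gives P = 149 - (3/2)q_U, so π_U = (149 - (3/2)q_U)q_U - 40q_U.
Leader FOC: 109 - 3q_U = 0, so q_U = 109/3.
Then q_R = (218 - 3·(109/3))/6 = 109/6.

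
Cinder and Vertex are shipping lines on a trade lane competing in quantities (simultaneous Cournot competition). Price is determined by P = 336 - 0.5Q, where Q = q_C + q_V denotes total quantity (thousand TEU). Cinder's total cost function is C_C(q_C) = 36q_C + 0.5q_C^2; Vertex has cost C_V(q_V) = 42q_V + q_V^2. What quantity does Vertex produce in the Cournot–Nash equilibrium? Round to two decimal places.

Cinder's profit: π_C = (336 - 0.5Q)q_C - (36q_C + (1/2)q_C²). Setting ∂π_C/∂q_C = 0: 300 - 2q_C - (1/2)(q_V) = 0.
Vertex's profit: π_V = (336 - 0.5Q)q_V - (42q_V + q_V²). Setting ∂π_V/∂q_V = 0: 294 - 3q_V - (1/2)(q_C) = 0.
Rearranging gives the reaction functions q_C = (300 - (1/2)q_V)/2 and q_V = (294 - (1/2)q_C)/3.
Substituting one into the other gives q_C = 130.9565 and q_V = 1752/23.

76.17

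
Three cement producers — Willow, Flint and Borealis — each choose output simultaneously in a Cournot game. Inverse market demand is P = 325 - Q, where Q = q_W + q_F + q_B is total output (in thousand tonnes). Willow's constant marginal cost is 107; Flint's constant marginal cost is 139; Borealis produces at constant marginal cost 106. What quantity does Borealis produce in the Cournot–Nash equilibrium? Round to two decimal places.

63.25

Willow's profit: π_W = (325 - Q)q_W - (107q_W). Setting ∂π_W/∂q_W = 0: 218 - 2q_W - (q_F + q_B) = 0.
Flint's first-order condition: 186 - 2q_F - (q_W + q_B) = 0.
Borealis's first-order condition: 219 - 2q_B - (q_W + q_F) = 0.
Adding the 3 first-order conditions: 623 − 4Q = 0, so Q = 623/4.
Back-substituting: q_W = (218 − 623/4) = 249/4, q_F = (186 − 623/4) = 121/4, q_B = (219 − 623/4) = 253/4.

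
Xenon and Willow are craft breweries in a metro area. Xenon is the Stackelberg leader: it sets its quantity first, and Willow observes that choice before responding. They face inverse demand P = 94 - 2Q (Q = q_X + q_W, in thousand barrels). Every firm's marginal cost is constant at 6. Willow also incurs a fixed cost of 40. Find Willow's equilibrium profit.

202

Solve by backward induction. Given q_X, the follower Willow maximises π_W = (94 - 2q_X - 2q_W)q_W - 6q_W.
∂π_W/∂q_W = 88 - 2q_X - 4q_W = 0 gives the reaction function q_W = (88 - 2q_X)/4.
Xenon substitutes q_W(q_X) into its own profit: π_X = q_X(94 - 2q_X - (88 - 2q_X)/2) - 6q_X = (50 - q_X)q_X - 6q_X.
Leader FOC: 44 - 2q_X = 0, so q_X = 22.
Then q_W = (88 - 2·22)/4 = 11.
Price P = 94 - 2·33 = 28.
Willow's profit: (28 - 6)·11 - 40 = 202.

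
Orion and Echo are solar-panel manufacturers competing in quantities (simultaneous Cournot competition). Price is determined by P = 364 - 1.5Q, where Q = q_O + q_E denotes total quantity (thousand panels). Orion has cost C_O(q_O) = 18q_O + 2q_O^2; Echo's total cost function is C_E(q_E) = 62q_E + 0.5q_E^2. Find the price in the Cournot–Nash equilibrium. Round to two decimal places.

216.85

Orion's profit: π_O = (364 - 1.5Q)q_O - (18q_O + 2q_O²). Setting ∂π_O/∂q_O = 0: 346 - 7q_O - (3/2)(q_E) = 0.
Echo's profit: π_E = (364 - 1.5Q)q_E - (62q_E + (1/2)q_E²). Setting ∂π_E/∂q_E = 0: 302 - 4q_E - (3/2)(q_O) = 0.
Rearranging gives the reaction functions q_O = (346 - (3/2)q_E)/7 and q_E = (302 - (3/2)q_O)/4.
Solving the pair: q_O = 36.1553, q_E = 61.9417.
Total output Q = 98.0971, so price P = 364 - (3/2)·98.0971 = 216.8544.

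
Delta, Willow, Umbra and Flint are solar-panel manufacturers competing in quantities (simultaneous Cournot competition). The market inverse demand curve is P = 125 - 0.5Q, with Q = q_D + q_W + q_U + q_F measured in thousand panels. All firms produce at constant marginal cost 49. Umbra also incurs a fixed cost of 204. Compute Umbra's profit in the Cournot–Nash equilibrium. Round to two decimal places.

258.08

Each firm earns π_i = (125 - 0.5Q)q_i - 49q_i.
First-order condition (treating rivals' output as given): 76 - q_i - (1/2)·Σ_{j≠i} q_j = 0.
With identical firms every q_j equals q_i, so Σ_{j≠i} q_j = 3q_i and 76 = (5/2)q_i, giving q_i = 152/5.
Price P = 125 - (1/2)·(608/5) = 321/5.
Umbra's profit: (321/5 - 49)·(152/5) - 204 = 258.0800.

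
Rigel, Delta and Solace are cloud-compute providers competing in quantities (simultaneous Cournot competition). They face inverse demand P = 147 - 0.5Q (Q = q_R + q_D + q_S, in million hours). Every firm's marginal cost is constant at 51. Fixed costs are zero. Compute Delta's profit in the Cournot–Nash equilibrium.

A representative firm's profit is π_i = q_i(147 - 0.5Q) - 51q_i.
First-order condition (treating rivals' output as given): 96 - q_i - (1/2)·Σ_{j≠i} q_j = 0.
By symmetry each firm produces the same amount; substituting Σ_{j≠i} q_j = 2q_i yields q_i = 96/2 = 48.
Price P = 147 - (1/2)·144 = 75.
Delta's profit: (75 - 51)·48 = 1152.

1152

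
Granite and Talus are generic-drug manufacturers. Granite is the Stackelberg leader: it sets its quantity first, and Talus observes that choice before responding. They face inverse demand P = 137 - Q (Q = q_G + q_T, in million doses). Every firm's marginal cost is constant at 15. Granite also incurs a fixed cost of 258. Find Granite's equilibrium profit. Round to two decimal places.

The follower Talus best-responds to any q_G: π_T = (137 - Q)q_T - 15q_T.
∂π_T/∂q_T = 122 - q_G - 2q_T = 0 gives the reaction function q_T = (122 - q_G)/2.
Granite substitutes q_T(q_G) into its own profit: π_G = q_G(137 - q_G - (122 - q_G)/2) - 15q_G = (76 - (1/2)q_G)q_G - 15q_G.
Leader FOC: 61 - q_G = 0, so q_G = 61.
Then q_T = (122 - 61)/2 = 61/2.
Price P = 137 - 183/2 = 91/2.
Granite's profit: (91/2 - 15)·61 - 258 = 1602.5000.

1602.50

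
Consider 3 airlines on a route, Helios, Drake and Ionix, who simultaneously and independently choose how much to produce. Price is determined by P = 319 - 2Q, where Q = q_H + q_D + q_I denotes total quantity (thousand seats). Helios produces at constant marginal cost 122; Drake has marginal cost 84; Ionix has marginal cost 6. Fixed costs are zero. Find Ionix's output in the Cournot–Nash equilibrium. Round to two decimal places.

63.38

Helios's profit: π_H = (319 - 2Q)q_H - (122q_H). Setting ∂π_H/∂q_H = 0: 197 - 4q_H - 2(q_D + q_I) = 0.
Drake's first-order condition: 235 - 4q_D - 2(q_H + q_I) = 0.
Ionix's profit: π_I = (319 - 2Q)q_I - (6q_I). Setting ∂π_I/∂q_I = 0: 313 - 4q_I - 2(q_H + q_D) = 0.
Summing all 3 equations gives 745 − 8Q = 0, hence Q = 745/8.
Back-substituting: q_H = (197 − 745/4)/2 = 43/8, q_D = (235 − 745/4)/2 = 195/8, q_I = (313 − 745/4)/2 = 507/8.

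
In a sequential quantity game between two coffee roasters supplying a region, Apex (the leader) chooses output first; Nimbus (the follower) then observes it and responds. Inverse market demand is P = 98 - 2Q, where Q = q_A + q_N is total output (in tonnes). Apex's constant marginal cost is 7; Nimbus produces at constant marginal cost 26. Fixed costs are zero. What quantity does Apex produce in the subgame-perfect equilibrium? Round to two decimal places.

27.50

The follower Nimbus best-responds to any q_A: π_N = (98 - 2Q)q_N - 26q_N.
Follower FOC: 72 - 2q_A - 4q_N = 0, so q_N(q_A) = (72 - 2q_A)/4.
The leader anticipates this reaction. Substituting into P = 98 - 2Q gives P = 62 - q_A, so π_A = (62 - q_A)q_A - 7q_A.
Leader FOC: 55 - 2q_A = 0, so q_A = 55/2.
Then q_N = (72 - 2·(55/2))/4 = 17/4.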